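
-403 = -403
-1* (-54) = 54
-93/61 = -1.52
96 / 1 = 96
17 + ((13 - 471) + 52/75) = -33023/75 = -440.31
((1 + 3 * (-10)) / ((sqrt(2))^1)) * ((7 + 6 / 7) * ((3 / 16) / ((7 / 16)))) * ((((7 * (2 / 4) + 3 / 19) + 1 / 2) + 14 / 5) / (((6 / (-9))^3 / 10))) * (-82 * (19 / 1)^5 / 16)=-456294702046095 * sqrt(2) / 3136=-205771095686.41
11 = 11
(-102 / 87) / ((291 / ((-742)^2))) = -18719176 / 8439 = -2218.17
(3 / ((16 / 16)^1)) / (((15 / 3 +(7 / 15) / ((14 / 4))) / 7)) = 45 / 11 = 4.09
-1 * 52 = -52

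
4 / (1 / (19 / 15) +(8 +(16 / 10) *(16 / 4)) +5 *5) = 0.10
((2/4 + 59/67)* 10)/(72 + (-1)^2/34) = 31450/164083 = 0.19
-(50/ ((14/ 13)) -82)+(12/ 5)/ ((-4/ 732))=-403.63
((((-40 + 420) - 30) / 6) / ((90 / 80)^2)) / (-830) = -1120 / 20169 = -0.06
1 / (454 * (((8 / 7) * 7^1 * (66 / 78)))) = 13 / 39952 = 0.00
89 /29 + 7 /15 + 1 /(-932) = 1432981 /405420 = 3.53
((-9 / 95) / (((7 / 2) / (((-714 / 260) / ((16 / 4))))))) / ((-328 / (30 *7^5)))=-23143239 / 810160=-28.57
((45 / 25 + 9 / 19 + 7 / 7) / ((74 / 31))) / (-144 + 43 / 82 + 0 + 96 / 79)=-31227199 / 3239293945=-0.01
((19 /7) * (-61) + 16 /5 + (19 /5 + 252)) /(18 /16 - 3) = -1744 /35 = -49.83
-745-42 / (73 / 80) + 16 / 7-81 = -444438 / 511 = -869.74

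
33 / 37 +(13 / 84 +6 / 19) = 80455 / 59052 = 1.36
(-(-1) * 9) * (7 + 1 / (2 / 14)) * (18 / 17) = 2268 / 17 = 133.41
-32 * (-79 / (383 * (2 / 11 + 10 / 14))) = 7.37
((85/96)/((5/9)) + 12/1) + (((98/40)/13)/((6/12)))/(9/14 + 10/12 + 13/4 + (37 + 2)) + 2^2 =134479291/7639840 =17.60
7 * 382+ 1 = 2675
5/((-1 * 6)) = -5/6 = -0.83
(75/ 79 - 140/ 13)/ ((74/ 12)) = -60510/ 37999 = -1.59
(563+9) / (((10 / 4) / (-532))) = -608608 / 5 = -121721.60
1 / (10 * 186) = 1 / 1860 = 0.00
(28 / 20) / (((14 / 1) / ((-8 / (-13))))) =4 / 65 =0.06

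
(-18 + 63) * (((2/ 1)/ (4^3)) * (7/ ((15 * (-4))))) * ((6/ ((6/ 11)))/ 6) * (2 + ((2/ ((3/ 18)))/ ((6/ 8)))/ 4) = -231/ 128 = -1.80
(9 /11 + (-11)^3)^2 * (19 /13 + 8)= 26333737152 /1573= 16741091.64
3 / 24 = 0.12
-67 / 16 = -4.19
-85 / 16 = -5.31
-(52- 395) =343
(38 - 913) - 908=-1783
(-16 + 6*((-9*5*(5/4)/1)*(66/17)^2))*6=-8848644/289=-30618.15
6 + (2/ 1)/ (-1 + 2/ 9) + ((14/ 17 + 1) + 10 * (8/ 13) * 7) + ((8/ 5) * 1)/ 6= 1127663/ 23205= 48.60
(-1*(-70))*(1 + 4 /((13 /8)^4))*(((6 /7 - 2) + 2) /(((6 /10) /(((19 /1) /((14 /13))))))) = 42697750 /15379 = 2776.37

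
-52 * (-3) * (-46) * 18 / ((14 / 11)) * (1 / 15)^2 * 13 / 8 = -128271 / 175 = -732.98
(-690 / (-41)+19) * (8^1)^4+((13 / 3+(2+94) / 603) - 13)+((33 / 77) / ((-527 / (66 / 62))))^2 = 5271959531392450025 / 35925213480107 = 146748.18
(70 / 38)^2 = 1225 / 361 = 3.39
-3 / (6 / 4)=-2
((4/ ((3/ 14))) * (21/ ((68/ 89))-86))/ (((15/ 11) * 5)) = -612766/ 3825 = -160.20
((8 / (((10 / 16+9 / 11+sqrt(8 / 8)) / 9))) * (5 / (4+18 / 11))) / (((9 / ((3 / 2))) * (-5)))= -5808 / 6665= -0.87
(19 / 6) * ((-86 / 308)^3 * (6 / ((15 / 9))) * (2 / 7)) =-4531899 / 63914620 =-0.07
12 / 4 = 3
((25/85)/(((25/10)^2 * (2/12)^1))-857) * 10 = -145642/17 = -8567.18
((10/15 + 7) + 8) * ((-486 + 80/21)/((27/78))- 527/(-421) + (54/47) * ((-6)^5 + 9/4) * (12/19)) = -499710541459/4535433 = -110179.24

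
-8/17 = -0.47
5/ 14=0.36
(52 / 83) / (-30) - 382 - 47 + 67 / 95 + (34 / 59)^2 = -35241471506 / 82343055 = -427.98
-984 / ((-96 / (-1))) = -41 / 4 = -10.25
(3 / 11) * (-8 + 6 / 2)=-15 / 11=-1.36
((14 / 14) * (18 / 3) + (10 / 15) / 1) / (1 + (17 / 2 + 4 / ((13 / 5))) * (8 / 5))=1300 / 3327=0.39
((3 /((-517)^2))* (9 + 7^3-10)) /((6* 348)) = 57 /31005524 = 0.00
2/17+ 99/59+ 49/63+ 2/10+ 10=576527/45135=12.77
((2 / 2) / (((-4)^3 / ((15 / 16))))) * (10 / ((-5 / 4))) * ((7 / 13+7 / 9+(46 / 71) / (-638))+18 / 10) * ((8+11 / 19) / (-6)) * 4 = -840991817 / 402789816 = -2.09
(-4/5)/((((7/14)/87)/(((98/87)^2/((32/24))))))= -19208/145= -132.47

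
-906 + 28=-878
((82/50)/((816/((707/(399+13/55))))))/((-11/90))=-86961/2986288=-0.03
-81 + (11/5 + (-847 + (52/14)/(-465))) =-925.81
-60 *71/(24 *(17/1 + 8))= -71/10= -7.10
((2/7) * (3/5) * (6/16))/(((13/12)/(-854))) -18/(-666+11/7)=-15312204/302315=-50.65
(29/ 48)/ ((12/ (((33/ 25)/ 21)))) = 319/ 100800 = 0.00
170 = 170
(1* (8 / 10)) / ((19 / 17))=68 / 95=0.72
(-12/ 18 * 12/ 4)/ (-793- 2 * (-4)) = 2/ 785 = 0.00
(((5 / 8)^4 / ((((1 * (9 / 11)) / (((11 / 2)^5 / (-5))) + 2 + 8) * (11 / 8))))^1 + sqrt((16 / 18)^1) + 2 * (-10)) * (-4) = 76.18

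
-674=-674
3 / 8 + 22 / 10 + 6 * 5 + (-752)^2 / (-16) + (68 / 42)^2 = -622847297 / 17640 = -35308.80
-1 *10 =-10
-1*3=-3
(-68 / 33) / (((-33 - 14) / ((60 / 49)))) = 1360 / 25333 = 0.05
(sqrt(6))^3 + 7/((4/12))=6* sqrt(6) + 21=35.70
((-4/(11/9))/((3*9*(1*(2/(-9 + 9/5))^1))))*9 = 216/55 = 3.93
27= 27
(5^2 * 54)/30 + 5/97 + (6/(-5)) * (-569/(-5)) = -221908/2425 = -91.51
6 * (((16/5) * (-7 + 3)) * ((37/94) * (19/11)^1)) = -134976/2585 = -52.22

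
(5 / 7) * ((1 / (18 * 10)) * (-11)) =-11 / 252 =-0.04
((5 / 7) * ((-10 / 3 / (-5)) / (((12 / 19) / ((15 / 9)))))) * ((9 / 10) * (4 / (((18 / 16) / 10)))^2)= 2432000 / 1701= 1429.75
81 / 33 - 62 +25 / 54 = -35095 / 594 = -59.08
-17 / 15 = -1.13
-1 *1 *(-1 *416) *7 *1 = 2912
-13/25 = -0.52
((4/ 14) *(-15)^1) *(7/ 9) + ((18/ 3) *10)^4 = 38879990/ 3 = 12959996.67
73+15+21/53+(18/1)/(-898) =2103088/23797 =88.38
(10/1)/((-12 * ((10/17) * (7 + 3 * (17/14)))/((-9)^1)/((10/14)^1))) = 0.86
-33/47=-0.70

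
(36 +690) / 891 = 22 / 27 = 0.81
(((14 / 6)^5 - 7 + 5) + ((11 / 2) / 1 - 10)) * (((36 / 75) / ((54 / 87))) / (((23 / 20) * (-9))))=-4.68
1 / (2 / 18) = 9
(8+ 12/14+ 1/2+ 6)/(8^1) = 215/112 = 1.92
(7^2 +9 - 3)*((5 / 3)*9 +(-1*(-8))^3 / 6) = 16555 / 3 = 5518.33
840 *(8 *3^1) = 20160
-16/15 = -1.07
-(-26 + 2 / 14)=181 / 7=25.86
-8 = -8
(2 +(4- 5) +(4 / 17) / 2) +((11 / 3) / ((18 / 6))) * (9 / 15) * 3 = 282 / 85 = 3.32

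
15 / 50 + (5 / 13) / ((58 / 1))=578 / 1885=0.31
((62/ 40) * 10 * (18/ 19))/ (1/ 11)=3069/ 19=161.53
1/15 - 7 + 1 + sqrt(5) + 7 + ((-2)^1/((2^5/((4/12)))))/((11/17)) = 2731/2640 + sqrt(5) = 3.27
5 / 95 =1 / 19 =0.05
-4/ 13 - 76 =-992/ 13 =-76.31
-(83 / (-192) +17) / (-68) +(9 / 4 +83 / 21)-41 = -3157957 / 91392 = -34.55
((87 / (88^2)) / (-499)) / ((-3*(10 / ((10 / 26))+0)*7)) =29 / 703294592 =0.00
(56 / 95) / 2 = 28 / 95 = 0.29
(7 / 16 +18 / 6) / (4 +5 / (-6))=165 / 152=1.09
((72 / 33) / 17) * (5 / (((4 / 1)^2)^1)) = 15 / 374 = 0.04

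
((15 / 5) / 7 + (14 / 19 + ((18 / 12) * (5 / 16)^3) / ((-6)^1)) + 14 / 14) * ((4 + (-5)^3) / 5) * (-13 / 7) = 7396194091 / 76267520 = 96.98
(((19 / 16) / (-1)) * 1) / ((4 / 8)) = -19 / 8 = -2.38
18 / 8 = 9 / 4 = 2.25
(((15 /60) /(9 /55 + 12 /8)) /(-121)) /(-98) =5 /394548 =0.00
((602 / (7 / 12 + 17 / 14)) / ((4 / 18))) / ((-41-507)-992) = -8127 / 8305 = -0.98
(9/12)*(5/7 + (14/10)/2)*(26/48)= 1287/2240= 0.57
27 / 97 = 0.28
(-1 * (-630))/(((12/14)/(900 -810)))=66150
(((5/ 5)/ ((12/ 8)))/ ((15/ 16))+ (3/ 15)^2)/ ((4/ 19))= 3.57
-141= -141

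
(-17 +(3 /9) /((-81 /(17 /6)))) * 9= -24803 /162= -153.10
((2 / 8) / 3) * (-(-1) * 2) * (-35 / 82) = -35 / 492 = -0.07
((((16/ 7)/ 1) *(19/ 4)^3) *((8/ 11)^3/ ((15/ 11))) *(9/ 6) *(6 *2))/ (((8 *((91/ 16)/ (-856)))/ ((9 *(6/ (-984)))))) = 20291226624/ 15800785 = 1284.19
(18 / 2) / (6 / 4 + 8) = 18 / 19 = 0.95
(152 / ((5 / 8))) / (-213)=-1216 / 1065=-1.14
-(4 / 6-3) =7 / 3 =2.33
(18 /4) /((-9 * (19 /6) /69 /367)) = -75969 /19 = -3998.37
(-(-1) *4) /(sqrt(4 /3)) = 2 *sqrt(3) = 3.46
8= 8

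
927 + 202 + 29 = 1158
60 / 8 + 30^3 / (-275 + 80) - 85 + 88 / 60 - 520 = -286453 / 390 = -734.49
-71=-71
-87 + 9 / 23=-1992 / 23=-86.61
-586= -586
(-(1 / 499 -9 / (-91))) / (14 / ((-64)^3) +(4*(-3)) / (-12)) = -0.10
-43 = -43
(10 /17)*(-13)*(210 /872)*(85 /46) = -34125 /10028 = -3.40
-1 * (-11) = 11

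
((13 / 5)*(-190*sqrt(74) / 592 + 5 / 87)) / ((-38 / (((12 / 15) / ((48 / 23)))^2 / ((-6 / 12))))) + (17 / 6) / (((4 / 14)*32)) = 14808041 / 47606400- 6877*sqrt(74) / 1065600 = 0.26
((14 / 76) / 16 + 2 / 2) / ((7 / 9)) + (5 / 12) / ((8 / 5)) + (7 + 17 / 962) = 8.58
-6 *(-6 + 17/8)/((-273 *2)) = -31/728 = -0.04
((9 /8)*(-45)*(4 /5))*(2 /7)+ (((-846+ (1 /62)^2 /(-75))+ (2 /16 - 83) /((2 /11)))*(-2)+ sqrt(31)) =sqrt(31)+ 10462046653 /4036200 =2597.62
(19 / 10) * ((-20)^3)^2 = 121600000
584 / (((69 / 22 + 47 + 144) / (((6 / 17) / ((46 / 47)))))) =1811568 / 1669961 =1.08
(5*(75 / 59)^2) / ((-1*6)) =-9375 / 6962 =-1.35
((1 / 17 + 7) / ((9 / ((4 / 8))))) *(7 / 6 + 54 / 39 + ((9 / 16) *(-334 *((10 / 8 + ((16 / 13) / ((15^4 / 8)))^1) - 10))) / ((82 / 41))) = 3858595121 / 11934000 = 323.33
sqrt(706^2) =706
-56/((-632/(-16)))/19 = -112/1501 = -0.07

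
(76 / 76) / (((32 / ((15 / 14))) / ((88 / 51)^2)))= 605 / 6069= 0.10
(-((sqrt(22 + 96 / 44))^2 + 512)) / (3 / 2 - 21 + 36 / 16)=7864 / 253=31.08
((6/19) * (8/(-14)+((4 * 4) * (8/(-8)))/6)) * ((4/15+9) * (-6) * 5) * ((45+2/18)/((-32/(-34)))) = 2329918/171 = 13625.25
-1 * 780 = -780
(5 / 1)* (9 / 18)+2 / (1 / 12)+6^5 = 7802.50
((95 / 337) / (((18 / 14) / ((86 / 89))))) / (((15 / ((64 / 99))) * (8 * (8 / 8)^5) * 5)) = 91504 / 400856445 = 0.00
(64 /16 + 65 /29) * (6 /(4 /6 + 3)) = 3258 /319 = 10.21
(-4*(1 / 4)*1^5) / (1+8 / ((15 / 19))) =-15 / 167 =-0.09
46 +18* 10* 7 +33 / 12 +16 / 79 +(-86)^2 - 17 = 2745393 / 316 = 8687.95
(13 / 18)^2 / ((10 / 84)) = 1183 / 270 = 4.38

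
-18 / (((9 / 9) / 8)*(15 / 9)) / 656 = -27 / 205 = -0.13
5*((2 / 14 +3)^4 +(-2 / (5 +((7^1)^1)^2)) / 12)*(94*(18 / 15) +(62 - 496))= -60944924029 / 388962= -156686.06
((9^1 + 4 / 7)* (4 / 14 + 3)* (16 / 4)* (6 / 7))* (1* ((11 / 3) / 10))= 67804 / 1715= 39.54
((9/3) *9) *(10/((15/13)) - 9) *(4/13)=-36/13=-2.77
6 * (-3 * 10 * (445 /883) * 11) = -881100 /883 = -997.85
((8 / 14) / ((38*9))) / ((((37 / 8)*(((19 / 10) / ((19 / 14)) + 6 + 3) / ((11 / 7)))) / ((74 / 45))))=88 / 980343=0.00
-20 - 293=-313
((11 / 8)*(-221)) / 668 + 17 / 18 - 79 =-3776039 / 48096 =-78.51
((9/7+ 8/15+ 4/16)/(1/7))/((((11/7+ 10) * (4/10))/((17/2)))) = 103411/3888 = 26.60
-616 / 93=-6.62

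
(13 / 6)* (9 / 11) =39 / 22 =1.77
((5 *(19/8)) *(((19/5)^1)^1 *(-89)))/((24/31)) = -995999/192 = -5187.49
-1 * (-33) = 33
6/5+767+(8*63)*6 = 18961/5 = 3792.20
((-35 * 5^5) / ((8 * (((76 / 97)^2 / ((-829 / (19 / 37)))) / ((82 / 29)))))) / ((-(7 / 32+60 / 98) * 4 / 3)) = -190247509696453125 / 2073448264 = -91754162.86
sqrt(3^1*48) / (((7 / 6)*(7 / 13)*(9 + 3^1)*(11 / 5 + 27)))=195 / 3577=0.05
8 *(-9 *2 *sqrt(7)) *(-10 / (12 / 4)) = 480 *sqrt(7) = 1269.96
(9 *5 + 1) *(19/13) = 874/13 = 67.23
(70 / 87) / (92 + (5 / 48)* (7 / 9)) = 10080 / 1153591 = 0.01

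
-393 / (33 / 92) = -12052 / 11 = -1095.64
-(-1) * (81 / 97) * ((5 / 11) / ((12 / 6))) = 405 / 2134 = 0.19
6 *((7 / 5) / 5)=42 / 25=1.68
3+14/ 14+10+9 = 23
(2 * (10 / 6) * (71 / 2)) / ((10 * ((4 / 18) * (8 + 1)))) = 71 / 12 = 5.92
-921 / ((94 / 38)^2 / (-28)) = 9309468 / 2209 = 4214.34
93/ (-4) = -93/ 4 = -23.25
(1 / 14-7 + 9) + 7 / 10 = 2.77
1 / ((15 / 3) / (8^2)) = 64 / 5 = 12.80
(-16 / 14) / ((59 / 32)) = -256 / 413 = -0.62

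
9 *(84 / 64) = 189 / 16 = 11.81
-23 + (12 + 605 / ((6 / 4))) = 1177 / 3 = 392.33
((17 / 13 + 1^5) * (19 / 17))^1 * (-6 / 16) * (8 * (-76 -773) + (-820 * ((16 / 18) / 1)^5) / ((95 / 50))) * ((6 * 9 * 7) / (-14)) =-9861066190 / 53703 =-183622.26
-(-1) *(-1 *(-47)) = 47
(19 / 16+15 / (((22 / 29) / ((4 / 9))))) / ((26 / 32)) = 5267 / 429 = 12.28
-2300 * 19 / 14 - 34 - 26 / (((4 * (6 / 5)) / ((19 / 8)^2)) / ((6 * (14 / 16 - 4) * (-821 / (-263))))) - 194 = -1561.10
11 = 11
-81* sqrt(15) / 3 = -27* sqrt(15) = -104.57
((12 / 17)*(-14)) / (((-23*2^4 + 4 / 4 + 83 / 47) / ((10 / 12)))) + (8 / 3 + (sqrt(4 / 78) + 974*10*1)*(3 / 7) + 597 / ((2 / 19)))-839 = sqrt(78) / 91 + 18404140949 / 2042754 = 9009.57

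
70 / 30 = 7 / 3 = 2.33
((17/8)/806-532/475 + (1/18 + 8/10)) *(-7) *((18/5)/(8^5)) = 2658817/13205504000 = 0.00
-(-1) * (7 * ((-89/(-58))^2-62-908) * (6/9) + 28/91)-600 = -111852695/21866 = -5115.37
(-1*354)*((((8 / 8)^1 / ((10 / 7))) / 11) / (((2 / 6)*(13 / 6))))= -22302 / 715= -31.19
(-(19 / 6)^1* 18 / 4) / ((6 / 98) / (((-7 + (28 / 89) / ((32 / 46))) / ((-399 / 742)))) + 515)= -38339511 / 1385616908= -0.03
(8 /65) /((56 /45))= 0.10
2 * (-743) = -1486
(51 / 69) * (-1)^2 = 17 / 23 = 0.74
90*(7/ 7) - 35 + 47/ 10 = 597/ 10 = 59.70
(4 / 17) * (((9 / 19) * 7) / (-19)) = -0.04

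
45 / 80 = 9 / 16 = 0.56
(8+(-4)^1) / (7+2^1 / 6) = 6 / 11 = 0.55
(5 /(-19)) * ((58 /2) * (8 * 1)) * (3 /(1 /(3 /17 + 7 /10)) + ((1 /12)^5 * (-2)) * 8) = -100797823 /627912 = -160.53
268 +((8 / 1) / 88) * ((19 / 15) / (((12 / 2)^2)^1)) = 1591939 / 5940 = 268.00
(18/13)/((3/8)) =48/13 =3.69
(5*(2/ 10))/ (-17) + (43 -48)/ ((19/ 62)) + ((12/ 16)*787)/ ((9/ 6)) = 377.13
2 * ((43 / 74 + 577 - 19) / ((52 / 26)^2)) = 279.29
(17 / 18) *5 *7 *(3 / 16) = 595 / 96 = 6.20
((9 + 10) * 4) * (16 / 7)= 1216 / 7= 173.71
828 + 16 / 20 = 4144 / 5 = 828.80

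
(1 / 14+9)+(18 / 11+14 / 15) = 26891 / 2310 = 11.64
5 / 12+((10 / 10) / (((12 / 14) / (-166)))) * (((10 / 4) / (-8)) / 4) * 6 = 8755 / 96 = 91.20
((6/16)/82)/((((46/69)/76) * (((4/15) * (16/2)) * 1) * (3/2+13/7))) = 17955/246656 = 0.07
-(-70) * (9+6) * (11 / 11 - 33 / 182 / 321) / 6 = 486575 / 2782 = 174.90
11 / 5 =2.20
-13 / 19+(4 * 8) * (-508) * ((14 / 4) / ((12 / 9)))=-810781 / 19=-42672.68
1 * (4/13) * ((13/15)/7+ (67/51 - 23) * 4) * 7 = -618476/3315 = -186.57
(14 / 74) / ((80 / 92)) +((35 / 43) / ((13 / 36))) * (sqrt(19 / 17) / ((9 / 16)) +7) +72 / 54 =2240 * sqrt(323) / 9503 +21505037 / 1240980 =21.57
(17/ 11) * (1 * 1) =1.55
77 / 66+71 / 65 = 881 / 390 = 2.26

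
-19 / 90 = -0.21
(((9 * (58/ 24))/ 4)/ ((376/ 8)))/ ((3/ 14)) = 0.54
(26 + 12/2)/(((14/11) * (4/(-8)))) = -352/7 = -50.29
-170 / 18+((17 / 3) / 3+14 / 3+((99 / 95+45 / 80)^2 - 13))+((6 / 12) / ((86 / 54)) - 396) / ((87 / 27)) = -3529364707417 / 25929619200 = -136.11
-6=-6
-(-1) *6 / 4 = 3 / 2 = 1.50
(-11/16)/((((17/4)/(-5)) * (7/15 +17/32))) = 6600/8143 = 0.81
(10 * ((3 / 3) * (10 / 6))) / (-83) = -50 / 249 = -0.20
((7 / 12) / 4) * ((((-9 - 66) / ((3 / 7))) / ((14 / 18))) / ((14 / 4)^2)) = -75 / 28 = -2.68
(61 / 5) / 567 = 61 / 2835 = 0.02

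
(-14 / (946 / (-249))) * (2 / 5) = 3486 / 2365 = 1.47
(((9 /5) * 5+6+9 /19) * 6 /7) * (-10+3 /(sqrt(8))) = -2520 /19+189 * sqrt(2) /19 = -118.56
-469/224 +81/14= 827/224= 3.69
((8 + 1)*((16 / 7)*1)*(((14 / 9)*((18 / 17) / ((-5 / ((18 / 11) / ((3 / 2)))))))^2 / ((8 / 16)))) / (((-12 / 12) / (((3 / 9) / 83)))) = -1548288 / 72560675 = -0.02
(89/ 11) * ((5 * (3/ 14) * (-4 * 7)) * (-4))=10680/ 11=970.91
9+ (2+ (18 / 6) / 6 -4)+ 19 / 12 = 109 / 12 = 9.08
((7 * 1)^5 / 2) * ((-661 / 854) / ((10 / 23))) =-36502403 / 2440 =-14960.00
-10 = -10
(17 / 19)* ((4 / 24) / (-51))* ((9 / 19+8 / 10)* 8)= -484 / 16245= -0.03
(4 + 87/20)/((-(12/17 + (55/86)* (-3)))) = 122077/17730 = 6.89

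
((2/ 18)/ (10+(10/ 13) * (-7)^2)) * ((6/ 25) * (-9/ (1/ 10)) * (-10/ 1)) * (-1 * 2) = -156/ 155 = -1.01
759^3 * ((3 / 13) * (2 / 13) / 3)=874490958 / 169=5174502.71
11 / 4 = 2.75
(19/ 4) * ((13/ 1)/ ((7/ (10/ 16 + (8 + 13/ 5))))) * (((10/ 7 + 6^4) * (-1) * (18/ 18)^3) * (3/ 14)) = -27529.73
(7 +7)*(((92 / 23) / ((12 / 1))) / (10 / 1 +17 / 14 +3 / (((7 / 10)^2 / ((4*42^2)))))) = 0.00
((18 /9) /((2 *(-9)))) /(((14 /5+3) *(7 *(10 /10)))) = -5 /1827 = -0.00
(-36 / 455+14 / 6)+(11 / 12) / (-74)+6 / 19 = 6544731 / 2558920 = 2.56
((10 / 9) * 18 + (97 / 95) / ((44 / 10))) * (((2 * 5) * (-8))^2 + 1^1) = 54133257 / 418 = 129505.40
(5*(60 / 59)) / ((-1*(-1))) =300 / 59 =5.08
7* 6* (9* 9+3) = 3528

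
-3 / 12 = -1 / 4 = -0.25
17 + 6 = 23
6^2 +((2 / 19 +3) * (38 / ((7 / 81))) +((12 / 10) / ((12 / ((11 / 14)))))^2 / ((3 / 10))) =8240521 / 5880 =1401.45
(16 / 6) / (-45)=-0.06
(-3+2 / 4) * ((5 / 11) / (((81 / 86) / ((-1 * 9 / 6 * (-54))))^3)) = -7950700 / 11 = -722790.91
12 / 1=12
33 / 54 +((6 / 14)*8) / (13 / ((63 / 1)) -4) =-1259 / 4302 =-0.29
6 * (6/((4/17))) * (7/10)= 1071/10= 107.10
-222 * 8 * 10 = -17760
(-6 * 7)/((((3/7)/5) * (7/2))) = -140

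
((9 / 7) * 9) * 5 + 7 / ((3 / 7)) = 1558 / 21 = 74.19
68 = 68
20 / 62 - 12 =-362 / 31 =-11.68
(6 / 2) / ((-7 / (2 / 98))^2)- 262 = -30824035 / 117649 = -262.00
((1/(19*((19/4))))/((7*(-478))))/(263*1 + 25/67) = -67/5328677319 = -0.00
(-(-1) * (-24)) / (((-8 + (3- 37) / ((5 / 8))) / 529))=2645 / 13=203.46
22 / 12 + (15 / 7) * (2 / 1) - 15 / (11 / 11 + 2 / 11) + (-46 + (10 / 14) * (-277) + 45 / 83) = -11324435 / 45318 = -249.89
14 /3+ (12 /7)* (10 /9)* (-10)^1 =-302 /21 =-14.38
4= 4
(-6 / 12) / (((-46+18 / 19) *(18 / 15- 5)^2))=25 / 32528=0.00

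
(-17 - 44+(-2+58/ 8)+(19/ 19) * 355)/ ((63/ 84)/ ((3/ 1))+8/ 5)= 5985/ 37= 161.76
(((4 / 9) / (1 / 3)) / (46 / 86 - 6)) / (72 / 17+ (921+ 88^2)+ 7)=-731 / 25996170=-0.00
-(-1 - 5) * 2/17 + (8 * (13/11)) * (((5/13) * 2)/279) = 38188/52173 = 0.73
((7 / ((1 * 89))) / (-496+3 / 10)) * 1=-70 / 441173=-0.00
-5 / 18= -0.28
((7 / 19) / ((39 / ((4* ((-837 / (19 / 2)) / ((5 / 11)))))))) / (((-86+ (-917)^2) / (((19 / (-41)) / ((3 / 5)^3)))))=477400 / 25544435943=0.00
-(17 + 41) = -58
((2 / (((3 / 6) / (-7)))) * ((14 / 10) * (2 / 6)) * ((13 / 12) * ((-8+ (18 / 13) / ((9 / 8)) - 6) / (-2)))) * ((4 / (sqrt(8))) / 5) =-4067 * sqrt(2) / 225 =-25.56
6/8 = 3/4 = 0.75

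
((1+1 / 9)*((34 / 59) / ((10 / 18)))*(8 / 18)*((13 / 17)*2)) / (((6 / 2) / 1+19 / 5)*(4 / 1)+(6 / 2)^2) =2080 / 96111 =0.02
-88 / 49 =-1.80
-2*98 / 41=-196 / 41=-4.78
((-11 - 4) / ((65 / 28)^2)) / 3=-784 / 845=-0.93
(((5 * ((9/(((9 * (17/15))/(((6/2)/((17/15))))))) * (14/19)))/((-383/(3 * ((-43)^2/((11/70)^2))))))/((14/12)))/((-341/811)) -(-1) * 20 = 894486025046660/86774069833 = 10308.22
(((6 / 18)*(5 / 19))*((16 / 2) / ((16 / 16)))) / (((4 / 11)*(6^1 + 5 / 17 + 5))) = 935 / 5472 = 0.17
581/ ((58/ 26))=260.45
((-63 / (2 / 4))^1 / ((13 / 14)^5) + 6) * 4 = -262152264 / 371293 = -706.05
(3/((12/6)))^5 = 243/32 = 7.59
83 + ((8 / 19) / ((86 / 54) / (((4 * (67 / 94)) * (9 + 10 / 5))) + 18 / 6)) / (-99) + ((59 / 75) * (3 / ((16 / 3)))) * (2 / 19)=83.05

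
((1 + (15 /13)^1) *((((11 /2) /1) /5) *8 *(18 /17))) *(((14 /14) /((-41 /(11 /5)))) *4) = -975744 /226525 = -4.31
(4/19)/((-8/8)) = -4/19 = -0.21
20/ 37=0.54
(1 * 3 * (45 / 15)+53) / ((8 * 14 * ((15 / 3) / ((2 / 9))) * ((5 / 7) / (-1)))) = -0.03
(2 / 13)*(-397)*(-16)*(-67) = -851168 / 13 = -65474.46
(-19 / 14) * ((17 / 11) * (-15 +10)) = 1615 / 154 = 10.49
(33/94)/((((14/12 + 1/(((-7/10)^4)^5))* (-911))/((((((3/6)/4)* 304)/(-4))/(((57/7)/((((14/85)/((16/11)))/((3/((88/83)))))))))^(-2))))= -4823365759530667194780900/34225487408747326235837193989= -0.00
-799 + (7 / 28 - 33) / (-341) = -1089705 / 1364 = -798.90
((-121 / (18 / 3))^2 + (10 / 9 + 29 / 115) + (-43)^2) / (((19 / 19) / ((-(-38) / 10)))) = 177540161 / 20700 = 8576.82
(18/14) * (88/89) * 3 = 2376/623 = 3.81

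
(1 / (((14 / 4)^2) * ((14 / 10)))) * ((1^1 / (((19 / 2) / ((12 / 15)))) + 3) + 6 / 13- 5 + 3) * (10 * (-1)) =-76360 / 84721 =-0.90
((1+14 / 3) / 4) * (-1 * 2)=-17 / 6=-2.83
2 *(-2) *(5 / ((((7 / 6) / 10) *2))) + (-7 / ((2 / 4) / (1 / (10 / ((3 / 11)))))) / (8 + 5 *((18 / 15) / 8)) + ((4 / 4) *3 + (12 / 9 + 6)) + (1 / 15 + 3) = -139289 / 1925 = -72.36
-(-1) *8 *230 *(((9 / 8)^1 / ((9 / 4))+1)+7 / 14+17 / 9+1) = 80960 / 9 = 8995.56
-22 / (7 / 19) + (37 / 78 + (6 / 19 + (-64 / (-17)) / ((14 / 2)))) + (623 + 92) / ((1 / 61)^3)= 4088768438525 / 25194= 162291356.61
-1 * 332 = -332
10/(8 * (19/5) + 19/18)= 900/2831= 0.32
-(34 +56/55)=-1926/55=-35.02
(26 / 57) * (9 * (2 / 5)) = 156 / 95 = 1.64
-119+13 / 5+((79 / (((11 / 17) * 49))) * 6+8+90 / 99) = -249398 / 2695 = -92.54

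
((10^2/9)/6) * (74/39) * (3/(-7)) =-3700/2457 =-1.51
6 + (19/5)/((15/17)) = 773/75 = 10.31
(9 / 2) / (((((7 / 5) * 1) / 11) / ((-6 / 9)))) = -23.57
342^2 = 116964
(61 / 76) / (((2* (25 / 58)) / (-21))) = -37149 / 1900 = -19.55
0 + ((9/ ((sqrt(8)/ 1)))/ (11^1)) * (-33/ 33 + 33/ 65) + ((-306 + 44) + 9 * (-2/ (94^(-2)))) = -159310 - 72 * sqrt(2)/ 715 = -159310.14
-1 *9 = -9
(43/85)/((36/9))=43/340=0.13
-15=-15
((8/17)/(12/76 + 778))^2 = 23104/63174309025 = 0.00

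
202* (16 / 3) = 3232 / 3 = 1077.33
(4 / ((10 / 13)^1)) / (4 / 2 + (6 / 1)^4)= 13 / 3245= 0.00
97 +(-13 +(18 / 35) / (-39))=83.99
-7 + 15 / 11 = -62 / 11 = -5.64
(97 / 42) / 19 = 97 / 798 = 0.12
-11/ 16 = -0.69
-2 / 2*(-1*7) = 7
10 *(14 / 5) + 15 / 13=379 / 13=29.15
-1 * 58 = -58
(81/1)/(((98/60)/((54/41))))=65.32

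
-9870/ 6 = -1645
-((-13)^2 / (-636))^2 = -28561 / 404496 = -0.07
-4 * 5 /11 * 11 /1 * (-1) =20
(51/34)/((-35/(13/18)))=-13/420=-0.03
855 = 855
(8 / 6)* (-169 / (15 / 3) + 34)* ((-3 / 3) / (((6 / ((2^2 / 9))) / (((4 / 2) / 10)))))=-8 / 2025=-0.00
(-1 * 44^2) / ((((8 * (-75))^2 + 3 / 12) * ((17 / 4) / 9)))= -278784 / 24480017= -0.01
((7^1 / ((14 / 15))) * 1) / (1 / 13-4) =-65 / 34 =-1.91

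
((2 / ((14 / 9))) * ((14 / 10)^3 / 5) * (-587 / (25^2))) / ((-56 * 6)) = 12327 / 6250000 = 0.00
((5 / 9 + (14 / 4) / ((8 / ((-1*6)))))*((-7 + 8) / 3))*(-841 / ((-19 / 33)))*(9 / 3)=-1378399 / 456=-3022.80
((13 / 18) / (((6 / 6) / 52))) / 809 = 338 / 7281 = 0.05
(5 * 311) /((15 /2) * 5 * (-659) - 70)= -622 /9913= -0.06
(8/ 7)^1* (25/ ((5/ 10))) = 400/ 7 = 57.14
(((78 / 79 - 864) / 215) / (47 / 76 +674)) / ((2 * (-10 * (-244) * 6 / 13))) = -255151 / 96583843700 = -0.00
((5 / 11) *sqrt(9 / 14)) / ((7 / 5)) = 75 *sqrt(14) / 1078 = 0.26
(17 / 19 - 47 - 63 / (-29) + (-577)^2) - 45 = 183394877 / 551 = 332840.07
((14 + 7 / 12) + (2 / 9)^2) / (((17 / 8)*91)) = 9482 / 125307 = 0.08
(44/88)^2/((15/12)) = 1/5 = 0.20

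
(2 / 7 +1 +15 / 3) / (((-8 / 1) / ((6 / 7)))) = -0.67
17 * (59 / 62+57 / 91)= 151351 / 5642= 26.83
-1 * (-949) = 949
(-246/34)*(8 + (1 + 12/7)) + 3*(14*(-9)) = -54207/119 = -455.52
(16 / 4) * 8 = 32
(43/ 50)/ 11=43/ 550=0.08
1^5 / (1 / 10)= 10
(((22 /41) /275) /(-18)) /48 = -1 /442800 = -0.00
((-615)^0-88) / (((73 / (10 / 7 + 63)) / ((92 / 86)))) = -1804902 / 21973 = -82.14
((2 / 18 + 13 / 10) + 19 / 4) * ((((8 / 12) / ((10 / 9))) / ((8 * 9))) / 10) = 0.01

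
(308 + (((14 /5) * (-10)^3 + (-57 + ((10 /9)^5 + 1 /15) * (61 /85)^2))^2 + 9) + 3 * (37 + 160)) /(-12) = -9280555864881262699084156 /13650924372933796875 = -679848.16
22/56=11/28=0.39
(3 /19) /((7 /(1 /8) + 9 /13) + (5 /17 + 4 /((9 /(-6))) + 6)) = 1989 /759848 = 0.00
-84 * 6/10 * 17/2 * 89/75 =-63546/125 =-508.37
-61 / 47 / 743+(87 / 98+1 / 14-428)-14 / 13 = -9523379688 / 22244677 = -428.12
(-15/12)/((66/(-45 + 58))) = -65/264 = -0.25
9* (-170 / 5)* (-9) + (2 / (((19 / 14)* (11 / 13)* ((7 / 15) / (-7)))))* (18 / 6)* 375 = -5566914 / 209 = -26635.95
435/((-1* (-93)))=4.68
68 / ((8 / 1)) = 17 / 2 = 8.50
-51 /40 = -1.28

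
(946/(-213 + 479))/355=473/47215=0.01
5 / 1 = 5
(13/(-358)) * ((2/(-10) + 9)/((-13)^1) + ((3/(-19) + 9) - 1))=-8849/34010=-0.26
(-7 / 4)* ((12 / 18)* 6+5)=-63 / 4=-15.75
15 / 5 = 3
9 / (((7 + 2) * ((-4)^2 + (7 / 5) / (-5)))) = 25 / 393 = 0.06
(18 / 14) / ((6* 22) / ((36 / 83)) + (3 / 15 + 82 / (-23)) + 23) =3105 / 782383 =0.00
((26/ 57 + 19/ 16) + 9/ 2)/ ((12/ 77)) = 431431/ 10944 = 39.42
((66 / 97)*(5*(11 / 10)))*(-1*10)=-37.42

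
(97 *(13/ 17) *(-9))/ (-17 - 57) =11349/ 1258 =9.02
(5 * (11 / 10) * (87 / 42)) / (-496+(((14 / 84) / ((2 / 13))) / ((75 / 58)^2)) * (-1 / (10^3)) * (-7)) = -1345781250 / 58589464283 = -0.02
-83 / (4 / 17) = -1411 / 4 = -352.75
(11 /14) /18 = 11 /252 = 0.04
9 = 9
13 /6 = 2.17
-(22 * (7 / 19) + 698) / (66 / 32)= -71552 / 209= -342.35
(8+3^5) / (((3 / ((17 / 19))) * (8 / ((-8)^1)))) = -4267 / 57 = -74.86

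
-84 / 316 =-21 / 79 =-0.27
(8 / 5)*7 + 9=101 / 5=20.20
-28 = -28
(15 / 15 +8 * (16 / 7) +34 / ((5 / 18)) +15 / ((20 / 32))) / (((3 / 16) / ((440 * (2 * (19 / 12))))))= 25855808 / 21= 1231228.95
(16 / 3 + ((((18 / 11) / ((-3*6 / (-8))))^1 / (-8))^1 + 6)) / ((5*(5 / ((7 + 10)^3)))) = 1822723 / 825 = 2209.36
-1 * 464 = -464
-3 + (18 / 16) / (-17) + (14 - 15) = -553 / 136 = -4.07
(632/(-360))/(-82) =79/3690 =0.02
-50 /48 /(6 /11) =-275 /144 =-1.91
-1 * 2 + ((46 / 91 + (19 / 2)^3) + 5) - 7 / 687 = 430552231 / 500136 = 860.87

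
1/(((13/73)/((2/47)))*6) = 73/1833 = 0.04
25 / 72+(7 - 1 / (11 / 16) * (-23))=32315 / 792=40.80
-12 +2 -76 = -86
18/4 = 4.50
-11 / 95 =-0.12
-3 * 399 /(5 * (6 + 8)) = -171 /10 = -17.10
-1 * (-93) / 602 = 93 / 602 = 0.15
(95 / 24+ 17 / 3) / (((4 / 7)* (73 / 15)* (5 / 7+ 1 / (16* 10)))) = 94325 / 19637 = 4.80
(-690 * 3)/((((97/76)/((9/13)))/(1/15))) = -94392/1261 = -74.85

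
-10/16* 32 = -20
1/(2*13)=1/26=0.04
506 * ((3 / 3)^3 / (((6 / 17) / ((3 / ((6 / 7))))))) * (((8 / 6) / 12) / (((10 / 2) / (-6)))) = -30107 / 45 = -669.04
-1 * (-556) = 556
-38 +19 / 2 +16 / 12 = -163 / 6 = -27.17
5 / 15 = 1 / 3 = 0.33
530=530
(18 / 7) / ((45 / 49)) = 14 / 5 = 2.80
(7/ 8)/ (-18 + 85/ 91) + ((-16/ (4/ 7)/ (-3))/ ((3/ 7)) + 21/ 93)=76093213/ 3466296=21.95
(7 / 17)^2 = 49 / 289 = 0.17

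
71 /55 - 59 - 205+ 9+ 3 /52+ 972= 2054477 /2860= 718.35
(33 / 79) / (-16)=-33 / 1264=-0.03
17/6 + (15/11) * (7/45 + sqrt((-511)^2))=15397/22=699.86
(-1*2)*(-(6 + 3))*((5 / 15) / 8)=3 / 4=0.75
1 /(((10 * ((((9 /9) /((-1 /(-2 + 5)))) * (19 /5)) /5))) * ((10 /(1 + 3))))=-1 /57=-0.02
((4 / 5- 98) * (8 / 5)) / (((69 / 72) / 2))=-186624 / 575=-324.56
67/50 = 1.34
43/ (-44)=-43/ 44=-0.98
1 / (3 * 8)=1 / 24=0.04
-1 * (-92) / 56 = 23 / 14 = 1.64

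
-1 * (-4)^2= -16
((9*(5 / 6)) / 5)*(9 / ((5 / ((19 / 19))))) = 27 / 10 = 2.70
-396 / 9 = -44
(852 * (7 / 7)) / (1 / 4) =3408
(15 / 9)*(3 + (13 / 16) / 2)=545 / 96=5.68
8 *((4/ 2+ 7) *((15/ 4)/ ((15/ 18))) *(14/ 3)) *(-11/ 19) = -16632/ 19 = -875.37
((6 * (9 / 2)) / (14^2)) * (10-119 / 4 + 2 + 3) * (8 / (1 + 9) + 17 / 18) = -3.54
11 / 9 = 1.22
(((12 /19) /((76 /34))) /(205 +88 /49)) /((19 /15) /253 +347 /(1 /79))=9483705 /190275851676301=0.00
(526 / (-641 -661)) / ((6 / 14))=-263 / 279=-0.94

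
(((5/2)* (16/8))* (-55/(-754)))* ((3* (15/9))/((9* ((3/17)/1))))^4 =14355171875/400706514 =35.82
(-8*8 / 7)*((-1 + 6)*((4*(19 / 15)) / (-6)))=2432 / 63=38.60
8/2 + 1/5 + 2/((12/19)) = 221/30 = 7.37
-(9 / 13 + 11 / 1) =-152 / 13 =-11.69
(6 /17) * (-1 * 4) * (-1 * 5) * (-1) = -120 /17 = -7.06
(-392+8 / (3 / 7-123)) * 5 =-840980 / 429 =-1960.33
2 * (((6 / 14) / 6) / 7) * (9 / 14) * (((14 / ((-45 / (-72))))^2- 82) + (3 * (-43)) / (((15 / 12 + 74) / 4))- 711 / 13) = 4.70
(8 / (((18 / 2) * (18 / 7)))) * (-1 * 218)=-6104 / 81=-75.36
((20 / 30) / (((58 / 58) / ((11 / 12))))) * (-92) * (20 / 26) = -5060 / 117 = -43.25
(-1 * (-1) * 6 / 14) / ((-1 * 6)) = -1 / 14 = -0.07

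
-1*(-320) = 320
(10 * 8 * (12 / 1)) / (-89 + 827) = 160 / 123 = 1.30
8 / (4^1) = 2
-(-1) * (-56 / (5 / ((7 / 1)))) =-392 / 5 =-78.40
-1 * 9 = -9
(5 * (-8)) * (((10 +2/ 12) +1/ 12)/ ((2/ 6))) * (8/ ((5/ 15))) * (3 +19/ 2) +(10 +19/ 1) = -368971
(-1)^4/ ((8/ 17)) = 17/ 8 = 2.12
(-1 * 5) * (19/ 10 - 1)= -9/ 2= -4.50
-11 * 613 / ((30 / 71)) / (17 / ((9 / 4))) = -1436259 / 680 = -2112.15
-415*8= -3320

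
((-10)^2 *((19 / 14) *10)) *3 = 28500 / 7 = 4071.43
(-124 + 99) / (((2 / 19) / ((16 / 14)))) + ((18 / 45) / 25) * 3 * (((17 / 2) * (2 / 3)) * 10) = -47024 / 175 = -268.71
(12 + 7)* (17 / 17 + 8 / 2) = 95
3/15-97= -484/5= -96.80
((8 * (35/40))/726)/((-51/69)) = -161/12342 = -0.01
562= 562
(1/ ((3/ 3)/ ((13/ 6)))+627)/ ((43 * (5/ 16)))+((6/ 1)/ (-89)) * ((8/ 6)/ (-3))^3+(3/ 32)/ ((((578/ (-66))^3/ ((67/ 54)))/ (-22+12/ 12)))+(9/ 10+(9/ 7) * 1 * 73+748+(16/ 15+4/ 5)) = 44823497612781756541/ 50281275082772160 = 891.46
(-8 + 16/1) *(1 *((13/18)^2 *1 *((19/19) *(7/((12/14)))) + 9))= 25777/243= 106.08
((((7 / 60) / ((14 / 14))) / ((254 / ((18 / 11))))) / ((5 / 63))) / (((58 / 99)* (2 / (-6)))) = -35721 / 736600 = -0.05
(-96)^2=9216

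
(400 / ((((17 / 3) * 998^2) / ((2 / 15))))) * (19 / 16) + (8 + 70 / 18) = 905866493 / 76194306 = 11.89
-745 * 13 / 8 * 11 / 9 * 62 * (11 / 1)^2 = -399612785 / 36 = -11100355.14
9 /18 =1 /2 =0.50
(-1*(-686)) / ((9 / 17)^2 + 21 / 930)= 2265.09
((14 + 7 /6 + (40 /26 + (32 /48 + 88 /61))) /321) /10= 89519 /15273180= 0.01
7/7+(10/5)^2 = 5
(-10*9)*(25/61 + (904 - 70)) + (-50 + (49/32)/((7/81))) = -75129.17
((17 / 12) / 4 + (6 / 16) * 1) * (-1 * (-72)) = 105 / 2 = 52.50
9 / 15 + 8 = 43 / 5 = 8.60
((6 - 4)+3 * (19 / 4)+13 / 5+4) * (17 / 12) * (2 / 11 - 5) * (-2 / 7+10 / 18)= -6999869 / 166320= -42.09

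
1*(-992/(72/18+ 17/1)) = -992/21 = -47.24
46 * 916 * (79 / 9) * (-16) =-53259904 / 9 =-5917767.11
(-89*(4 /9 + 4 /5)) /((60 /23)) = -42.46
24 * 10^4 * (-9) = -2160000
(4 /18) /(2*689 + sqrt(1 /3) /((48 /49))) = 2116608 /13125083807 - 1568*sqrt(3) /39375251421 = 0.00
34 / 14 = 2.43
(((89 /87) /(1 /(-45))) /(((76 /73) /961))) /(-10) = 18730851 /4408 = 4249.29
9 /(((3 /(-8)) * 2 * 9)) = -4 /3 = -1.33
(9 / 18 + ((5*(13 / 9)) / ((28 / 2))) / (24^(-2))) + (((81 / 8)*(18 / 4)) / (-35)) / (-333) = 6167241 / 20720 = 297.65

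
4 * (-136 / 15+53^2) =167996 / 15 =11199.73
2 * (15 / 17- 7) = -208 / 17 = -12.24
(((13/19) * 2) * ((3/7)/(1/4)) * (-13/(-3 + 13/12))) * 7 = 111.38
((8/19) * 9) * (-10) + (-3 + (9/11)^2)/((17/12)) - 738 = -30388590/39083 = -777.54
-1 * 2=-2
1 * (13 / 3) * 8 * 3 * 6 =624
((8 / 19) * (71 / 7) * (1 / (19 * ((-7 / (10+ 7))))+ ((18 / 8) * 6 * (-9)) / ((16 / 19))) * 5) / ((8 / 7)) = -218184775 / 80864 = -2698.17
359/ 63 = 5.70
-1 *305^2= -93025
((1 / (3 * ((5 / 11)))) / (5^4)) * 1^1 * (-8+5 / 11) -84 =-787583 / 9375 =-84.01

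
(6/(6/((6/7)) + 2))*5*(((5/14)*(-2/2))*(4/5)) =-20/21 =-0.95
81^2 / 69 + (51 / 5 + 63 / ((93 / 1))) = 377763 / 3565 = 105.96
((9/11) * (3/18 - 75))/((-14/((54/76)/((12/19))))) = 12123/2464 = 4.92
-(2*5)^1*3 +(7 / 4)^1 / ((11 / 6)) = -639 / 22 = -29.05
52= 52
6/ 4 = 3/ 2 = 1.50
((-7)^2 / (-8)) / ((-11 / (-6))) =-3.34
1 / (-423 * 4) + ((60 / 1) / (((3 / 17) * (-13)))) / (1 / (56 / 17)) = -1895053 / 21996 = -86.15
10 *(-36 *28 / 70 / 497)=-144 / 497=-0.29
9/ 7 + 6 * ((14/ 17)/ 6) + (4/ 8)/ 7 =519/ 238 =2.18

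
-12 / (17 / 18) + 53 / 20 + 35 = 8481 / 340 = 24.94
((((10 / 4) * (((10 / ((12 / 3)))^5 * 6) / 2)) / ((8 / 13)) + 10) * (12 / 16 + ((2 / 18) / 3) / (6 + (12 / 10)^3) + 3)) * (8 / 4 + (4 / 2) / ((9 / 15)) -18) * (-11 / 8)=3593547886225 / 45785088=78487.30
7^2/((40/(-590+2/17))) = -122843/170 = -722.61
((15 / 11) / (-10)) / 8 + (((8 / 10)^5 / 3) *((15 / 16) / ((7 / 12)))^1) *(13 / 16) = 96699 / 770000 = 0.13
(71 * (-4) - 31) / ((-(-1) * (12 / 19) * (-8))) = 1995 / 32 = 62.34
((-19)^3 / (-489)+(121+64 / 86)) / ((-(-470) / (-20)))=-5709704 / 988269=-5.78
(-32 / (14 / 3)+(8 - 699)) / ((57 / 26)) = -127010 / 399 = -318.32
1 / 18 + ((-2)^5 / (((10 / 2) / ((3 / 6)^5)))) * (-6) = 113 / 90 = 1.26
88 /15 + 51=853 /15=56.87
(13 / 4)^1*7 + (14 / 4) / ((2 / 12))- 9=139 / 4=34.75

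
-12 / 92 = -3 / 23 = -0.13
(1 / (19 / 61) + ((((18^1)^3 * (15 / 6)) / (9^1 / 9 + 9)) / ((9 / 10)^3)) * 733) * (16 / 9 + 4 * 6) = 2154047384 / 57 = 37790304.98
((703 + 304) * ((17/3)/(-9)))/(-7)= 17119/189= 90.58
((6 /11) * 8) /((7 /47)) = 2256 /77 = 29.30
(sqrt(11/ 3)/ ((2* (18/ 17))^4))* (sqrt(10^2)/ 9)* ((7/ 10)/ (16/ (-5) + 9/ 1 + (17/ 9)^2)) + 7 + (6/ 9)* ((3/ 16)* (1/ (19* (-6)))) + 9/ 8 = 8.13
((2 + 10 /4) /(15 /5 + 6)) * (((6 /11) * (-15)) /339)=-15 /1243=-0.01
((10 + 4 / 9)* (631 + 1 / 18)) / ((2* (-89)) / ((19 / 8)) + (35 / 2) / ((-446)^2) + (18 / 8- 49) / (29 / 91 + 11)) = -259781675530345 / 3116801657934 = -83.35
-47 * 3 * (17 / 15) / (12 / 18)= -2397 / 10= -239.70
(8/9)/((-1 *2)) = -0.44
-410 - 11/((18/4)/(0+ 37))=-4504/9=-500.44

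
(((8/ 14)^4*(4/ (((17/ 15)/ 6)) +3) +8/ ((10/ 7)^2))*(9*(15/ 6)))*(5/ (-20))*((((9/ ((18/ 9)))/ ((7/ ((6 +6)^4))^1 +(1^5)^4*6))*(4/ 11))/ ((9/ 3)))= -928053065088/ 279321547505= -3.32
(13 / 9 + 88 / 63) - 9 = -388 / 63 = -6.16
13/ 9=1.44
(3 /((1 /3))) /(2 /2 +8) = 1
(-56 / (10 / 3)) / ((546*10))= -1 / 325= -0.00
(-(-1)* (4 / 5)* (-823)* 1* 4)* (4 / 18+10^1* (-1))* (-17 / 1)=-19699328 / 45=-437762.84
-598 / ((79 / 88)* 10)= -26312 / 395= -66.61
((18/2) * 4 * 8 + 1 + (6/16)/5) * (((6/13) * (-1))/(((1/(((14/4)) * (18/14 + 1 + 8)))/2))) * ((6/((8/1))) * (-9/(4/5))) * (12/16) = 25288281/416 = 60789.14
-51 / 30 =-1.70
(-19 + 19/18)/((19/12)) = -34/3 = -11.33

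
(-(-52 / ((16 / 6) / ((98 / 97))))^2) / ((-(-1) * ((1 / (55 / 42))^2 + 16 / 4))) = -11047061025 / 130446376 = -84.69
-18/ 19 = -0.95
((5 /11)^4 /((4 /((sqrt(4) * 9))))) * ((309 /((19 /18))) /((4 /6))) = 46929375 /556358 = 84.35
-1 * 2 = -2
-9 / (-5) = 9 / 5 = 1.80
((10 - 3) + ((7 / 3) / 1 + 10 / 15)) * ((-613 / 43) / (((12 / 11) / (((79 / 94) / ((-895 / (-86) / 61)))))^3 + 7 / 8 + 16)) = -2701258849756038377168 / 319961248246504130481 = -8.44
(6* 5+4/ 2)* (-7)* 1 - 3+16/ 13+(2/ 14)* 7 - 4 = -2974/ 13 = -228.77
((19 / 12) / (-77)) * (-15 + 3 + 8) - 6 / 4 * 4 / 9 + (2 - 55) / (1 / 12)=-49017 / 77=-636.58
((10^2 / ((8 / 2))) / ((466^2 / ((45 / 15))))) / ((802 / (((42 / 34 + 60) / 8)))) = 78075 / 23685639232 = 0.00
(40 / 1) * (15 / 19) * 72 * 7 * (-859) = -259761600 / 19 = -13671663.16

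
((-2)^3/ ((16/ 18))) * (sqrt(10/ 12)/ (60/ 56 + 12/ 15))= -105 * sqrt(30)/ 131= -4.39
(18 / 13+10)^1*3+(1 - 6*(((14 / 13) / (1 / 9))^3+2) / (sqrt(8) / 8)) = 457 / 13 - 24057240*sqrt(2) / 2197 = -15450.54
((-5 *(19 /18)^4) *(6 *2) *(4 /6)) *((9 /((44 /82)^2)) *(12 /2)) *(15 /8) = -5476740025 /313632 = -17462.31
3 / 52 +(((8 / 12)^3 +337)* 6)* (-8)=-7576997 / 468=-16190.16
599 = 599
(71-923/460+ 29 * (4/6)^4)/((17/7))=19488959/633420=30.77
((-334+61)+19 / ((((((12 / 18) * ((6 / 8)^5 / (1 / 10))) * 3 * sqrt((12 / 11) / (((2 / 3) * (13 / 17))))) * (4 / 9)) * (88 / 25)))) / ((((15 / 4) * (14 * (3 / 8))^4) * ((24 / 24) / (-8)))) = 106496 / 138915 - 622592 * sqrt(4862) / 8837411121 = 0.76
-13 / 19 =-0.68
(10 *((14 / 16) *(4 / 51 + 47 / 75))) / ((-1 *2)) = -6293 / 2040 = -3.08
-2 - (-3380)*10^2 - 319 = 337679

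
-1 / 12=-0.08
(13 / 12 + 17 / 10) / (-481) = -0.01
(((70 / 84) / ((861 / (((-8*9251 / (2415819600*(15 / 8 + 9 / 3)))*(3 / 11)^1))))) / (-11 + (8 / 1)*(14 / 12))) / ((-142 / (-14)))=1682 / 17141598960525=0.00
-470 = -470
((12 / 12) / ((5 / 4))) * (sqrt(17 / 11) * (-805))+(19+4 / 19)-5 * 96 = -644 * sqrt(187) / 11-8755 / 19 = -1261.39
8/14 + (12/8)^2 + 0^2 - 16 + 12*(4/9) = -659/84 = -7.85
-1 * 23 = -23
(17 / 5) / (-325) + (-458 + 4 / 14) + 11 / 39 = -15610232 / 34125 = -457.44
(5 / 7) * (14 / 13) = 10 / 13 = 0.77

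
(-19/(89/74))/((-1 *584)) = 0.03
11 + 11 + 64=86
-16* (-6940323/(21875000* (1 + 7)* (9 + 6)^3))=0.00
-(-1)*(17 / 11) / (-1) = -1.55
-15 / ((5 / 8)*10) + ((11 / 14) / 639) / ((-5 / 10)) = -53731 / 22365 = -2.40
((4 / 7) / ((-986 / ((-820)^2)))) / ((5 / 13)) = -3496480 / 3451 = -1013.18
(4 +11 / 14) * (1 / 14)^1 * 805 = 7705 / 28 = 275.18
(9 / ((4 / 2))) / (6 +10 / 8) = 18 / 29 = 0.62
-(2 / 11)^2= -4 / 121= -0.03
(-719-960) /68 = -1679 /68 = -24.69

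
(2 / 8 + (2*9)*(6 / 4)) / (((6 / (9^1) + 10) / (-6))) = -981 / 64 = -15.33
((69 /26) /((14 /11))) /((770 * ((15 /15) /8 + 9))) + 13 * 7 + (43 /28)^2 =347301889 /3720080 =93.36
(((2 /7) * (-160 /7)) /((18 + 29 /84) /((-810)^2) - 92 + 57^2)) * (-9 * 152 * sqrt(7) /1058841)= 20155392000 * sqrt(7) /7541480088015377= 0.00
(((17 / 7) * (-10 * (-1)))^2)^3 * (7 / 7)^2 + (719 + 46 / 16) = 205166673.14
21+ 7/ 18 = 385/ 18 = 21.39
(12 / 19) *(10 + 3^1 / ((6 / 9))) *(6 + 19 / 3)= 2146 / 19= 112.95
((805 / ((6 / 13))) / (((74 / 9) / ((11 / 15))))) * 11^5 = 3707877173 / 148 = 25053224.14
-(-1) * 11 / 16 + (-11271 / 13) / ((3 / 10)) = -46229 / 16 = -2889.31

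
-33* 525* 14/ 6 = -40425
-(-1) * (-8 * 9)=-72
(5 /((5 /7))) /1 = 7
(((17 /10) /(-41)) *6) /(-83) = 51 /17015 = 0.00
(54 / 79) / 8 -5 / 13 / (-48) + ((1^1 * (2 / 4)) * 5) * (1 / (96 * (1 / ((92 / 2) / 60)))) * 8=0.25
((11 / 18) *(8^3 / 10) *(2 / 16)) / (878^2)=44 / 8672445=0.00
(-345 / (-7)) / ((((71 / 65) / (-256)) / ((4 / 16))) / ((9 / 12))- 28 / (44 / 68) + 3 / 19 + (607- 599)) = -224967600 / 160387633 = -1.40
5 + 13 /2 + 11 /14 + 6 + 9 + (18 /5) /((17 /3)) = 27.92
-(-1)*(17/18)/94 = 17/1692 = 0.01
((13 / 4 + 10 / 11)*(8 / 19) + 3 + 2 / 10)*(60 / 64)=7761 / 1672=4.64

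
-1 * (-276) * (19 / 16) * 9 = 11799 / 4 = 2949.75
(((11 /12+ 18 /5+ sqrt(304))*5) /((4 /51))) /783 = 4607 /12528+ 85*sqrt(19) /261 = 1.79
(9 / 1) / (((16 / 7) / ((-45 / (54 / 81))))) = -8505 / 32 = -265.78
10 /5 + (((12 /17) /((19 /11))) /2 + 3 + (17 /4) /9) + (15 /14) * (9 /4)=1316543 /162792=8.09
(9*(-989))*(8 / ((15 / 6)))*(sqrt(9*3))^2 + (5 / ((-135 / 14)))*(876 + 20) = -103883984 / 135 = -769510.99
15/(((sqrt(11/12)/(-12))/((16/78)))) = -960*sqrt(33)/143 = -38.56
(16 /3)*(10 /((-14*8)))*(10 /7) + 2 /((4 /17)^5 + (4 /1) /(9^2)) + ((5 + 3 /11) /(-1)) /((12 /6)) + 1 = 2275008929 /60504906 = 37.60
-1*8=-8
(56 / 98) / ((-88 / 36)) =-18 / 77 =-0.23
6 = 6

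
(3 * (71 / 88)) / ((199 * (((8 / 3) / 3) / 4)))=1917 / 35024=0.05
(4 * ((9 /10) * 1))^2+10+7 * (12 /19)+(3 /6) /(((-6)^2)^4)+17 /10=46402751707 /1595635200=29.08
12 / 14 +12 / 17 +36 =4470 / 119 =37.56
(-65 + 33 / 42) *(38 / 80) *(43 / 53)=-734483 / 29680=-24.75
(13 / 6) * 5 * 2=65 / 3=21.67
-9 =-9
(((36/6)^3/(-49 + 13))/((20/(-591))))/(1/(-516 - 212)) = -645372/5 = -129074.40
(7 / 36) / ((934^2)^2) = 0.00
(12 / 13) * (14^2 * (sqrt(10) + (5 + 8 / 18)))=1557.15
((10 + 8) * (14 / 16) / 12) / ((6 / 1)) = 7 / 32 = 0.22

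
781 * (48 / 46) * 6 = 112464 / 23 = 4889.74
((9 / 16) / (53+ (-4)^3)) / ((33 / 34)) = -51 / 968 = -0.05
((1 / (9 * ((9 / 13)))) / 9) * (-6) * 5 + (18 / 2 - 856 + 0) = -205951 / 243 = -847.53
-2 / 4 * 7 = -7 / 2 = -3.50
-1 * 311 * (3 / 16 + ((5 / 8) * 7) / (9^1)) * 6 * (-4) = 30167 / 6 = 5027.83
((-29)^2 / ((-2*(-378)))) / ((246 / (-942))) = -132037 / 30996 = -4.26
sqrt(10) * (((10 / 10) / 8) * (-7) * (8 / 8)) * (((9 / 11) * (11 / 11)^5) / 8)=-63 * sqrt(10) / 704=-0.28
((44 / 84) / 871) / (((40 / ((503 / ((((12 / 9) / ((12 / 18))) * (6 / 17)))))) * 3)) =94061 / 26339040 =0.00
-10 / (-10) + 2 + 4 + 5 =12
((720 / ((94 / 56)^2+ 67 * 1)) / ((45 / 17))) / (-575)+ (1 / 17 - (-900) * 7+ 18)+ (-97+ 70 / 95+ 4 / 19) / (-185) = 2376686883498802 / 376143085025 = 6318.57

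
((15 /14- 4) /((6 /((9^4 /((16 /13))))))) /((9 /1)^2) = -14391 /448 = -32.12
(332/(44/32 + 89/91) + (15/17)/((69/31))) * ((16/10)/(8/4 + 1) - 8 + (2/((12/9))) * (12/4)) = -8434409939/20093490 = -419.76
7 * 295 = 2065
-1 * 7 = -7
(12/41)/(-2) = -6/41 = -0.15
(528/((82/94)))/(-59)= -24816/2419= -10.26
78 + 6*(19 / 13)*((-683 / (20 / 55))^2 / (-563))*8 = -3216803751 / 7319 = -439514.11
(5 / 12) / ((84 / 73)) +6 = 6413 / 1008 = 6.36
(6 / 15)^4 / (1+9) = 8 / 3125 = 0.00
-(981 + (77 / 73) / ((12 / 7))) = -981.62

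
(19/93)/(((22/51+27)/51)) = 16473/43369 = 0.38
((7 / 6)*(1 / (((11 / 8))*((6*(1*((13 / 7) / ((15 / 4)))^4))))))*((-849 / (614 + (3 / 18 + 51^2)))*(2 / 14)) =-34398826875 / 387883056704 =-0.09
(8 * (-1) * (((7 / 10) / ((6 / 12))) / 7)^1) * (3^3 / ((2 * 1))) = -21.60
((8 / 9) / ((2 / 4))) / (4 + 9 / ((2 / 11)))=32 / 963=0.03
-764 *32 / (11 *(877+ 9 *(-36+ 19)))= -6112 / 1991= -3.07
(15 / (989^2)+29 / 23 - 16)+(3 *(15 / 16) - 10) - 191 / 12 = -1776734813 / 46949808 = -37.84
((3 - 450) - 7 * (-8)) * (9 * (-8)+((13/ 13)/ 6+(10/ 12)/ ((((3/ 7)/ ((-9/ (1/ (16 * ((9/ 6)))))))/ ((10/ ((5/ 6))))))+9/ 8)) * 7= 335712209/ 24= 13988008.71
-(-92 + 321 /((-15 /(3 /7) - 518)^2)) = 28134107 /305809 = 92.00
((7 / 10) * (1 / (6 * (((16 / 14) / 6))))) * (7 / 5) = 343 / 400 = 0.86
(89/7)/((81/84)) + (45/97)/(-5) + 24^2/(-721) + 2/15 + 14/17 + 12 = 4052821757/160505415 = 25.25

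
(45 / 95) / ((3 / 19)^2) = 19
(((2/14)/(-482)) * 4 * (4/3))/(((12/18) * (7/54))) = -216/11809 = -0.02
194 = 194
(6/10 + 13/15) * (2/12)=11/45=0.24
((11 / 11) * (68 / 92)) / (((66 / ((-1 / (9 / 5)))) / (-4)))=170 / 6831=0.02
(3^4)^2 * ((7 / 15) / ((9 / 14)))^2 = 86436 / 25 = 3457.44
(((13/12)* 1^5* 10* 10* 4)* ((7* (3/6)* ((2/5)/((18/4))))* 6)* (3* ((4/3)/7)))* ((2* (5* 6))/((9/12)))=332800/9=36977.78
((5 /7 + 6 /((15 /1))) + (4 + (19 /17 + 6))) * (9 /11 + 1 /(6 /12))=225618 /6545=34.47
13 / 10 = 1.30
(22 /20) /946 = 1 /860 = 0.00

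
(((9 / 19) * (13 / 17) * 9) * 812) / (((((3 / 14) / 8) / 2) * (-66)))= -10640448 / 3553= -2994.78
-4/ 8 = -1/ 2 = -0.50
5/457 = 0.01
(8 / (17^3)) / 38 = 4 / 93347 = 0.00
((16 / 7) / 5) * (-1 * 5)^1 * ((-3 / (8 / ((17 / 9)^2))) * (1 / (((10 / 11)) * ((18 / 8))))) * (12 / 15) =1.20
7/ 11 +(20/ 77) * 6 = 2.19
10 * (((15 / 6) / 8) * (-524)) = -3275 / 2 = -1637.50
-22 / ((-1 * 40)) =11 / 20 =0.55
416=416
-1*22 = -22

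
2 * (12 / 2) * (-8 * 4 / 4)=-96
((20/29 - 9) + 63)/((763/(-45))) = -71370/22127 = -3.23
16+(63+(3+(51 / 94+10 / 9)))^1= 70771 / 846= 83.65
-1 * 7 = -7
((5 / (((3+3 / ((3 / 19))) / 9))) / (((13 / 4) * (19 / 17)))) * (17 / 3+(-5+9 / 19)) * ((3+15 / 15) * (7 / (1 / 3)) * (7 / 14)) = 107100 / 3971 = 26.97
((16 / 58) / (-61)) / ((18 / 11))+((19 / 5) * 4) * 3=3629768 / 79605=45.60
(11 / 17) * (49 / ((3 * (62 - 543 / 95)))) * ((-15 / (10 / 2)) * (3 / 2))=-153615 / 181798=-0.84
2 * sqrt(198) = 6 * sqrt(22) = 28.14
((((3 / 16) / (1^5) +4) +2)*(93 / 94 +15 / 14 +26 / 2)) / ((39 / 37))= 88.41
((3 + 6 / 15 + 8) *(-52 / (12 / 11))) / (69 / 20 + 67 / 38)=-206492 / 1981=-104.24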